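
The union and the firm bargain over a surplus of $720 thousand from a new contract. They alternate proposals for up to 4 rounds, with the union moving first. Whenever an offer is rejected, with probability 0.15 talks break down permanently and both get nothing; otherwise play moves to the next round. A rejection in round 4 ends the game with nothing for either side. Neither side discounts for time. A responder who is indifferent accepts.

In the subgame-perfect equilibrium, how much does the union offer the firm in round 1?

Round 4 (the firm proposes): the union will accept anything ≥ 0, so the firm offers 0 and keeps 720.
Round 3 (the union proposes): rejecting gives the firm an expected 0.85 × 720 = 612; the union offers that and keeps 108.
Round 2 (the firm proposes): rejecting gives the union an expected 0.85 × 108 = 91.8, so the firm offers 91.8, keeping 628.2.
Round 1 (the union proposes): rejecting gives the firm an expected 0.85 × 628.2 = 533.97. The union offers 533.97 and keeps 720 − 533.97 = 186.03.

533.97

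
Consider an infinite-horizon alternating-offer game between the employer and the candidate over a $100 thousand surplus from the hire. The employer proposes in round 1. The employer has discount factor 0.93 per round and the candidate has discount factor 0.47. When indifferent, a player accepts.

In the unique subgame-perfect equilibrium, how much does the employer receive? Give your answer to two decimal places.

94.16

When the employer proposes, the candidate accepts any offer worth at least 0.47 times what the candidate would get by proposing next round; and vice versa.
This gives x = 100 − 0.47y and y = 100 − 0.93x, where x and y are each side's share when it proposes.
Hence (1 − 0.47·0.93)x = 100(1 − 0.47), i.e. 0.5629·x = 53.
x ≈ 94.1553; the candidate's share is 100 − x ≈ 5.8447.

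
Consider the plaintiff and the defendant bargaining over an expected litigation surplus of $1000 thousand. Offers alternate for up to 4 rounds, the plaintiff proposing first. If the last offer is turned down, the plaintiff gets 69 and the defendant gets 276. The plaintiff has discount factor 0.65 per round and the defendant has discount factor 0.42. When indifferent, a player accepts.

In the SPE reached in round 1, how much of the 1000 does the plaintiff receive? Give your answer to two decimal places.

746.25

Round 4 (the defendant proposes): the plaintiff gets 69 if talks fail, so the defendant offers 69 and keeps 931.
Round 3 (the plaintiff proposes): the defendant can get 931 next round, worth 0.42 × 931 = 391.02 now, so the plaintiff offers 391.02, keeping 608.98.
Round 2 (the defendant proposes): the plaintiff can get 608.98 next round, worth 0.65 × 608.98 = 395.837 now; the defendant offers that and keeps 604.163.
Round 1 (the plaintiff proposes): the defendant can get 604.163 next round, worth 0.42 × 604.163 = 253.74846 now; the plaintiff offers that and keeps 746.25154.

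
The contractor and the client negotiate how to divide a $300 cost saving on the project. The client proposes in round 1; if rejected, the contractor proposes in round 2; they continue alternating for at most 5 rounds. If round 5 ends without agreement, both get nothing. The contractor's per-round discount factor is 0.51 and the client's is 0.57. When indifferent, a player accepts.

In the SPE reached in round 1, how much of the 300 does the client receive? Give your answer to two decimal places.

215.08

Round 5 (the client proposes): the contractor will accept anything ≥ 0, so the client offers 0 and keeps 300.
Round 4 (the contractor proposes): the client can get 300 next round, worth 0.57 × 300 = 171 now, so the contractor offers 171, keeping 129.
Round 3 (the client proposes): the contractor can get 129 next round, worth 0.51 × 129 = 65.79 now, so the client offers 65.79, keeping 234.21.
Round 2 (the contractor proposes): the client can get 234.21 next round, worth 0.57 × 234.21 = 133.4997 now, so the contractor offers 133.4997, keeping 166.5003.
Round 1 (the client proposes): the contractor can get 166.5003 next round, worth 0.51 × 166.5003 = 84.915153 now; the client offers that and keeps 215.084847.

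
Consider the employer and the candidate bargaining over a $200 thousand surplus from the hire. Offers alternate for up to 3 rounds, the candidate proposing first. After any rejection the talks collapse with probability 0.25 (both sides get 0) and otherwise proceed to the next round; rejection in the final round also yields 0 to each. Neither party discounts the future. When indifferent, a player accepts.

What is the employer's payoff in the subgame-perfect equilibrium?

37.5

Round 3 (the candidate proposes): rejection yields 0 for the employer; the candidate offers 0 and keeps 200.
Round 2 (the employer proposes): rejecting gives the candidate an expected 0.75 × 200 = 150. The employer offers 150 and keeps 200 − 150 = 50.
Round 1 (the candidate proposes): rejecting gives the employer an expected 0.75 × 50 = 37.5; the candidate offers that and keeps 162.5.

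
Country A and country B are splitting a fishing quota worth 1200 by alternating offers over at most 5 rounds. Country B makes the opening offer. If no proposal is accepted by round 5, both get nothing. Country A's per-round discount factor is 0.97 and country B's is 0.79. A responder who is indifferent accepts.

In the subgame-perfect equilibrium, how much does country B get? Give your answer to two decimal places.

By backward induction:
Round 5 (country B proposes): country A will accept anything ≥ 0, so country B offers 0 and keeps 1200.
Round 4 (country A proposes): country B can get 1200 next round, worth 0.79 × 1200 = 948 now; country A offers that and keeps 252.
Round 3 (country B proposes): country A can get 252 next round, worth 0.97 × 252 = 244.44 now. Country B offers 244.44 and keeps 1200 − 244.44 = 955.56.
Round 2 (country A proposes): country B can get 955.56 next round, worth 0.79 × 955.56 = 754.8924 now. Country A offers 754.8924 and keeps 1200 − 754.8924 = 445.1076.
Round 1 (country B proposes): country A can get 445.1076 next round, worth 0.97 × 445.1076 = 431.754372 now; country B offers that and keeps 768.245628.

768.25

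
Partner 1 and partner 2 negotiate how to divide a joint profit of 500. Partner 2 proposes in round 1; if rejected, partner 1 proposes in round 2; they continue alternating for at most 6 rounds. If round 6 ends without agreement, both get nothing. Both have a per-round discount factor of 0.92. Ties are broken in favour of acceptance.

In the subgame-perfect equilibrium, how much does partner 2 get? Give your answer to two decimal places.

Work backward from the last round.
Round 6 (partner 1 proposes): partner 2 will accept anything ≥ 0, so partner 1 offers 0 and keeps 500.
Round 5 (partner 2 proposes): partner 1 can get 500 next round, worth 0.92 × 500 = 460 now. Partner 2 offers 460 and keeps 500 − 460 = 40.
Round 4 (partner 1 proposes): partner 2 can get 40 next round, worth 0.92 × 40 = 36.8 now, so partner 1 offers 36.8, keeping 463.2.
Round 3 (partner 2 proposes): partner 1 can get 463.2 next round, worth 0.92 × 463.2 = 426.144 now. Partner 2 offers 426.144 and keeps 500 − 426.144 = 73.856.
Round 2 (partner 1 proposes): partner 2 can get 73.856 next round, worth 0.92 × 73.856 = 67.94752 now. Partner 1 offers 67.94752 and keeps 500 − 67.94752 = 432.05248.
Round 1 (partner 2 proposes): partner 1 can get 432.05248 next round, worth 0.92 × 432.05248 = 397.4882816 now; partner 2 offers that and keeps 102.5117184.

102.51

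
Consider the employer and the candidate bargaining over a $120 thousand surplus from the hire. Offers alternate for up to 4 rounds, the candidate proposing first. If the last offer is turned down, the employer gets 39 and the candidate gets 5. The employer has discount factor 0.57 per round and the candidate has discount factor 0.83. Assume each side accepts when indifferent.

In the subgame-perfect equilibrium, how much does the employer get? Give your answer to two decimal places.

42.64

Round 4 (the employer proposes): the candidate gets 5 if talks fail, so the employer offers 5 and keeps 115.
Round 3 (the candidate proposes): the employer can get 115 next round, worth 0.57 × 115 = 65.55 now; the candidate offers that and keeps 54.45.
Round 2 (the employer proposes): the candidate can get 54.45 next round, worth 0.83 × 54.45 = 45.1935 now; the employer offers that and keeps 74.8065.
Round 1 (the candidate proposes): the employer can get 74.8065 next round, worth 0.57 × 74.8065 = 42.639705 now. The candidate offers 42.639705 and keeps 120 − 42.639705 = 77.360295.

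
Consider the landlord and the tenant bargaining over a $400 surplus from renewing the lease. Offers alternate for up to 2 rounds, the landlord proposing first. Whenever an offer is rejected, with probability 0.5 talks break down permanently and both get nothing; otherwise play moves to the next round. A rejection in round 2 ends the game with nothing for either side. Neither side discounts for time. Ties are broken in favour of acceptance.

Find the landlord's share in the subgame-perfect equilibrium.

By backward induction:
Round 2 (the tenant proposes): the landlord will accept anything ≥ 0, so the tenant offers 0 and keeps 400.
Round 1 (the landlord proposes): rejecting gives the tenant an expected 0.5 × 400 = 200; the landlord offers that and keeps 200.

200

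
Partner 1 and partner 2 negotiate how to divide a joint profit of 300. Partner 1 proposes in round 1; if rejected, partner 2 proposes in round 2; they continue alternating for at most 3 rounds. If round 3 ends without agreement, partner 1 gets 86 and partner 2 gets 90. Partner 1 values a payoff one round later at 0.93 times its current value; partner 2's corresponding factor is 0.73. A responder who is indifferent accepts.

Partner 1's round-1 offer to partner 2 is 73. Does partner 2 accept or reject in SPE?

Round 3 (partner 1 proposes): partner 2 gets 90 if talks fail, so partner 1 offers 90 and keeps 210.
Round 2 (partner 2 proposes): partner 1 can get 210 next round, worth 0.93 × 210 = 195.3 now. Partner 2 offers 195.3 and keeps 300 − 195.3 = 104.7.
So by rejecting in round 1, partner 2 gets 104.7 next round, worth 0.73 × 104.7 = 76.431 now.
Offer 73 < 76.431, so partner 2 rejects.

Reject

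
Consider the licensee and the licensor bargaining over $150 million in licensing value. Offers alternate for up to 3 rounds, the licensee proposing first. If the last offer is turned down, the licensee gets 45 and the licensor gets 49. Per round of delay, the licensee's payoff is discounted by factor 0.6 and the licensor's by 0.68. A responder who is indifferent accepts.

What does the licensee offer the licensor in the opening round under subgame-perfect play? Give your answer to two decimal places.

60.79

Round 3 (the licensee proposes): the licensor gets 49 if talks fail, so the licensee offers 49 and keeps 101.
Round 2 (the licensor proposes): the licensee can get 101 next round, worth 0.6 × 101 = 60.6 now; the licensor offers that and keeps 89.4.
Round 1 (the licensee proposes): the licensor can get 89.4 next round, worth 0.68 × 89.4 = 60.792 now. The licensee offers 60.792 and keeps 150 − 60.792 = 89.208.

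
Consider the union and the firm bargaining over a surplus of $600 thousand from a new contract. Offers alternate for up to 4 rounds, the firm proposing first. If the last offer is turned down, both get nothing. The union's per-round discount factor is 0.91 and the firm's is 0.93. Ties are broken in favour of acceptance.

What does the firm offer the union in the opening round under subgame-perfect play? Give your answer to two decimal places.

Round 4 (the union proposes): rejection yields 0 for the firm; the union offers 0 and keeps 600.
Round 3 (the firm proposes): the union can get 600 next round, worth 0.91 × 600 = 546 now; the firm offers that and keeps 54.
Round 2 (the union proposes): the firm can get 54 next round, worth 0.93 × 54 = 50.22 now, so the union offers 50.22, keeping 549.78.
Round 1 (the firm proposes): the union can get 549.78 next round, worth 0.91 × 549.78 = 500.2998 now, so the firm offers 500.2998, keeping 99.7002.

500.30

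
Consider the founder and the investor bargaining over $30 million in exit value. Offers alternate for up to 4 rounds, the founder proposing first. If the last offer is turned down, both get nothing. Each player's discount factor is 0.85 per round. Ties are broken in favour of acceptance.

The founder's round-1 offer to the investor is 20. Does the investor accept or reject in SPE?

Work out the investor's continuation value if the offer is rejected.
Round 4 (the investor proposes): the founder will accept anything ≥ 0, so the investor offers 0 and keeps 30.
Round 3 (the founder proposes): the investor can get 30 next round, worth 0.85 × 30 = 25.5 now, so the founder offers 25.5, keeping 4.5.
Round 2 (the investor proposes): the founder can get 4.5 next round, worth 0.85 × 4.5 = 3.825 now; the investor offers that and keeps 26.175.
So by rejecting in round 1, the investor gets 26.175 next round, worth 0.85 × 26.175 = 22.24875 now.
Offer 20 < 22.24875, so the investor rejects.

Reject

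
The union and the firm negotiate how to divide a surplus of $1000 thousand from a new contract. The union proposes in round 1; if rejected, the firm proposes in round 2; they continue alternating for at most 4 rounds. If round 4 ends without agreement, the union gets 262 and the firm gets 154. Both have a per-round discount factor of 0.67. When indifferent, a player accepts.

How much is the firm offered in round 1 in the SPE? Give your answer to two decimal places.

443.06

Round 4 (the firm proposes): the union gets 262 if talks fail, so the firm offers 262 and keeps 738.
Round 3 (the union proposes): the firm can get 738 next round, worth 0.67 × 738 = 494.46 now; the union offers that and keeps 505.54.
Round 2 (the firm proposes): the union can get 505.54 next round, worth 0.67 × 505.54 = 338.7118 now; the firm offers that and keeps 661.2882.
Round 1 (the union proposes): the firm can get 661.2882 next round, worth 0.67 × 661.2882 = 443.063094 now, so the union offers 443.063094, keeping 556.936906.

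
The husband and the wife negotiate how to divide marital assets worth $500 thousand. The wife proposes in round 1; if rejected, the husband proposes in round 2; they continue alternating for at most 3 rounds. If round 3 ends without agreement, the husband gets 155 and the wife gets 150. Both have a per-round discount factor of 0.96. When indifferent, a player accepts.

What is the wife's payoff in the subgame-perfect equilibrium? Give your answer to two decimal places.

Round 3 (the wife proposes): the husband gets 155 if talks fail, so the wife offers 155 and keeps 345.
Round 2 (the husband proposes): the wife can get 345 next round, worth 0.96 × 345 = 331.2 now. The husband offers 331.2 and keeps 500 − 331.2 = 168.8.
Round 1 (the wife proposes): the husband can get 168.8 next round, worth 0.96 × 168.8 = 162.048 now, so the wife offers 162.048, keeping 337.952.

337.95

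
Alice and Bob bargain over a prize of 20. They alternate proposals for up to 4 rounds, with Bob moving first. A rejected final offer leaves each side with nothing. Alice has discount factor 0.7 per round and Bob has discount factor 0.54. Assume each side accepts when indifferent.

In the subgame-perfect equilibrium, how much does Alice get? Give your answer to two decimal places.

11.73

Round 4 (Alice proposes): Bob will accept anything ≥ 0, so Alice offers 0 and keeps 20.
Round 3 (Bob proposes): Alice can get 20 next round, worth 0.7 × 20 = 14 now, so Bob offers 14, keeping 6.
Round 2 (Alice proposes): Bob can get 6 next round, worth 0.54 × 6 = 3.24 now. Alice offers 3.24 and keeps 20 − 3.24 = 16.76.
Round 1 (Bob proposes): Alice can get 16.76 next round, worth 0.7 × 16.76 = 11.732 now; Bob offers that and keeps 8.268.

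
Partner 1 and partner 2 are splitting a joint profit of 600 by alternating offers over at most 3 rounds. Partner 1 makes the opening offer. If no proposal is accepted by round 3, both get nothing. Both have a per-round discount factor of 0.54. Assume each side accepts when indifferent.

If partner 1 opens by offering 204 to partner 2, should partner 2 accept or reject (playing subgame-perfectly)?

Work out partner 2's continuation value if the offer is rejected.
Round 3 (partner 1 proposes): partner 2 will accept anything ≥ 0, so partner 1 offers 0 and keeps 600.
Round 2 (partner 2 proposes): partner 1 can get 600 next round, worth 0.54 × 600 = 324 now. Partner 2 offers 324 and keeps 600 − 324 = 276.
So by rejecting in round 1, partner 2 gets 276 next round, worth 0.54 × 276 = 149.04 now.
Offer 204 ≥ 149.04, so partner 2 accepts.

Accept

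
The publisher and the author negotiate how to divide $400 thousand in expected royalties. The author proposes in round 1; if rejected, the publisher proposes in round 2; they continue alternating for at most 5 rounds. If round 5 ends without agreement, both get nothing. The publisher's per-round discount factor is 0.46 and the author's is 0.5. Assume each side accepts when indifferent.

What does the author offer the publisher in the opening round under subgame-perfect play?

Solve by backward induction from round 5.
Round 5 (the author proposes): rejection yields 0 for the publisher; the author offers 0 and keeps 400.
Round 4 (the publisher proposes): the author can get 400 next round, worth 0.5 × 400 = 200 now. The publisher offers 200 and keeps 400 − 200 = 200.
Round 3 (the author proposes): the publisher can get 200 next round, worth 0.46 × 200 = 92 now. The author offers 92 and keeps 400 − 92 = 308.
Round 2 (the publisher proposes): the author can get 308 next round, worth 0.5 × 308 = 154 now; the publisher offers that and keeps 246.
Round 1 (the author proposes): the publisher can get 246 next round, worth 0.46 × 246 = 113.16 now, so the author offers 113.16, keeping 286.84.

113.16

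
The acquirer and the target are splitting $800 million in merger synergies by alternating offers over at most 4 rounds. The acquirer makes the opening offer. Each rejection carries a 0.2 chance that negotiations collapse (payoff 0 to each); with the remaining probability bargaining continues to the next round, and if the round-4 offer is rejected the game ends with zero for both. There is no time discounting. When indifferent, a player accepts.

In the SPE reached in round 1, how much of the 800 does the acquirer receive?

262.4

Round 4 (the target proposes): the acquirer will accept anything ≥ 0, so the target offers 0 and keeps 800.
Round 3 (the acquirer proposes): rejecting gives the target an expected 0.8 × 800 = 640; the acquirer offers that and keeps 160.
Round 2 (the target proposes): rejecting gives the acquirer an expected 0.8 × 160 = 128. The target offers 128 and keeps 800 − 128 = 672.
Round 1 (the acquirer proposes): rejecting gives the target an expected 0.8 × 672 = 537.6, so the acquirer offers 537.6, keeping 262.4.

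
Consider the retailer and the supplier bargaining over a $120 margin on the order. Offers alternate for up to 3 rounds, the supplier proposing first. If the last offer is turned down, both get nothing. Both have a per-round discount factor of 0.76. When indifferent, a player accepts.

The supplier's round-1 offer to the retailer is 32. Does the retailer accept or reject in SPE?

Accept

Round 3 (the supplier proposes): the retailer will accept anything ≥ 0, so the supplier offers 0 and keeps 120.
Round 2 (the retailer proposes): the supplier can get 120 next round, worth 0.76 × 120 = 91.2 now, so the retailer offers 91.2, keeping 28.8.
So by rejecting in round 1, the retailer gets 28.8 next round, worth 0.76 × 28.8 = 21.888 now.
Offer 32 ≥ 21.888, so the retailer accepts.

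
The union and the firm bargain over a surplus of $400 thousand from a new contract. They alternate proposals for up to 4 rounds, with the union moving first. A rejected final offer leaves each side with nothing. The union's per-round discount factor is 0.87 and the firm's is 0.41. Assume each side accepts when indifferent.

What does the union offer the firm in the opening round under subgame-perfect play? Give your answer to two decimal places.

Round 4 (the firm proposes): rejection yields 0 for the union; the firm offers 0 and keeps 400.
Round 3 (the union proposes): the firm can get 400 next round, worth 0.41 × 400 = 164 now, so the union offers 164, keeping 236.
Round 2 (the firm proposes): the union can get 236 next round, worth 0.87 × 236 = 205.32 now; the firm offers that and keeps 194.68.
Round 1 (the union proposes): the firm can get 194.68 next round, worth 0.41 × 194.68 = 79.8188 now. The union offers 79.8188 and keeps 400 − 79.8188 = 320.1812.

79.82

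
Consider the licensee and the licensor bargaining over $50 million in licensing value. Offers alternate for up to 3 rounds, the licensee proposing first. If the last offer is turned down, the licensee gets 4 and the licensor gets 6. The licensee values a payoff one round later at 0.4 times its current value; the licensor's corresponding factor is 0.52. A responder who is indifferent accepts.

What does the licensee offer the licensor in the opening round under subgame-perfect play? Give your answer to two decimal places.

16.85

Round 3 (the licensee proposes): the licensor gets 6 if talks fail, so the licensee offers 6 and keeps 44.
Round 2 (the licensor proposes): the licensee can get 44 next round, worth 0.4 × 44 = 17.6 now. The licensor offers 17.6 and keeps 50 − 17.6 = 32.4.
Round 1 (the licensee proposes): the licensor can get 32.4 next round, worth 0.52 × 32.4 = 16.848 now, so the licensee offers 16.848, keeping 33.152.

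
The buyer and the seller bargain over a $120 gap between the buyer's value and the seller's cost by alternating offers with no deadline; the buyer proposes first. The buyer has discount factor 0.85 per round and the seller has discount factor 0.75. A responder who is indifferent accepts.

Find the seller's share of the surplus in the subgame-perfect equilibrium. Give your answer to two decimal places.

In a stationary SPE each proposer offers the other exactly their discounted continuation value.
If the buyer keeps x when proposing and the seller keeps y when proposing, then x = 120 − 0.75y and y = 120 − 0.85x.
Solving: x = 120(1 − 0.75) / (1 − 0.85·0.75) = 30 / 0.3625 ≈ 82.7586.
The seller gets 120 − 82.7586 ≈ 37.2414.

37.24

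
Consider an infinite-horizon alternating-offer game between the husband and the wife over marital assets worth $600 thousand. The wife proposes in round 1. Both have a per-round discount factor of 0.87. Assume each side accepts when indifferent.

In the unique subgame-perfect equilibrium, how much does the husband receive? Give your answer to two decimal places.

279.14

Let x be the wife's share when the wife proposes and y be the husband's share when the husband proposes.
The husband accepts iff offered ≥ 0.87·y, so x = 600 − 0.87y. Symmetrically y = 600 − 0.87x.
Substituting: x = 600 − 0.87(600 − 0.87x), giving x(1 − 0.87·0.87) = 600(1 − 0.87).
So x = 600 × 0.13 / 0.2431 ≈ 320.8556, and the husband receives 600 − x ≈ 279.1444.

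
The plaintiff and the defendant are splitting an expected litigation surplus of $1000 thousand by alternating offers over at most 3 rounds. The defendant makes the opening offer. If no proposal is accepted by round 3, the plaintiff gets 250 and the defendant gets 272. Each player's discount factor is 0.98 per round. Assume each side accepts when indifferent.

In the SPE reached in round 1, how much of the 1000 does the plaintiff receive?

Solve by backward induction from round 3.
Round 3 (the defendant proposes): the plaintiff gets 250 if talks fail, so the defendant offers 250 and keeps 750.
Round 2 (the plaintiff proposes): the defendant can get 750 next round, worth 0.98 × 750 = 735 now, so the plaintiff offers 735, keeping 265.
Round 1 (the defendant proposes): the plaintiff can get 265 next round, worth 0.98 × 265 = 259.7 now; the defendant offers that and keeps 740.3.

259.7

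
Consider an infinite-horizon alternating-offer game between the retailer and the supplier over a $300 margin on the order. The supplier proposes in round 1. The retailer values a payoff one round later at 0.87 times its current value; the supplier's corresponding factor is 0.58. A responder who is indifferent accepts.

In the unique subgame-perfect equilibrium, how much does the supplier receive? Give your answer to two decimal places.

78.72

When the supplier proposes, the retailer accepts any offer worth at least 0.87 times what the retailer would get by proposing next round; and vice versa.
This gives x = 300 − 0.87y and y = 300 − 0.58x, where x and y are each side's share when it proposes.
Hence (1 − 0.87·0.58)x = 300(1 − 0.87), i.e. 0.4954·x = 39.
x ≈ 78.7243; the retailer's share is 300 − x ≈ 221.2757.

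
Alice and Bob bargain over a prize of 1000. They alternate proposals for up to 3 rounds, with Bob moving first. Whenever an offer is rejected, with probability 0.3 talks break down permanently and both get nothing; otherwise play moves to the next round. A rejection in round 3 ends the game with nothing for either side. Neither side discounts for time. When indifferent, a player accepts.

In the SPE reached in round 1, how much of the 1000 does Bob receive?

790

By backward induction:
Round 3 (Bob proposes): Alice will accept anything ≥ 0, so Bob offers 0 and keeps 1000.
Round 2 (Alice proposes): rejecting gives Bob an expected 0.7 × 1000 = 700. Alice offers 700 and keeps 1000 − 700 = 300.
Round 1 (Bob proposes): rejecting gives Alice an expected 0.7 × 300 = 210; Bob offers that and keeps 790.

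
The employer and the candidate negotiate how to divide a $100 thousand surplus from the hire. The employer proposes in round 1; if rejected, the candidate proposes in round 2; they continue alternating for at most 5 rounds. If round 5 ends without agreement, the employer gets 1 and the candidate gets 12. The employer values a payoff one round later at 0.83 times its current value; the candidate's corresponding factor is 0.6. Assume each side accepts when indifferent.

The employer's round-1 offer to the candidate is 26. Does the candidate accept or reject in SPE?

Round 5 (the employer proposes): the candidate gets 12 if talks fail, so the employer offers 12 and keeps 88.
Round 4 (the candidate proposes): the employer can get 88 next round, worth 0.83 × 88 = 73.04 now. The candidate offers 73.04 and keeps 100 − 73.04 = 26.96.
Round 3 (the employer proposes): the candidate can get 26.96 next round, worth 0.6 × 26.96 = 16.176 now, so the employer offers 16.176, keeping 83.824.
Round 2 (the candidate proposes): the employer can get 83.824 next round, worth 0.83 × 83.824 = 69.57392 now; the candidate offers that and keeps 30.42608.
So by rejecting in round 1, the candidate gets 30.42608 next round, worth 0.6 × 30.42608 = 18.255648 now.
Offer 26 ≥ 18.255648, so the candidate accepts.

Accept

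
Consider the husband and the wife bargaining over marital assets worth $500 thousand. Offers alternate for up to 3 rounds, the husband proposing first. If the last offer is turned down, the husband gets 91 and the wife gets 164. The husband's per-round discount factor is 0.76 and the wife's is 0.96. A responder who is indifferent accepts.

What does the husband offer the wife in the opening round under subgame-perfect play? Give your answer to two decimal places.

234.85

Round 3 (the husband proposes): the wife gets 164 if talks fail, so the husband offers 164 and keeps 336.
Round 2 (the wife proposes): the husband can get 336 next round, worth 0.76 × 336 = 255.36 now; the wife offers that and keeps 244.64.
Round 1 (the husband proposes): the wife can get 244.64 next round, worth 0.96 × 244.64 = 234.8544 now, so the husband offers 234.8544, keeping 265.1456.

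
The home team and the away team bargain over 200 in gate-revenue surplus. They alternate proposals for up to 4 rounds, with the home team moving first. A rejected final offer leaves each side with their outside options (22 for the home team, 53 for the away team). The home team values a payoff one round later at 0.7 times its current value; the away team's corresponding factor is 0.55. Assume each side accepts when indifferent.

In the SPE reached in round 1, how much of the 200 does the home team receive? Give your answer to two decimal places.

Round 4 (the away team proposes): the home team gets 22 if talks fail, so the away team offers 22 and keeps 178.
Round 3 (the home team proposes): the away team can get 178 next round, worth 0.55 × 178 = 97.9 now; the home team offers that and keeps 102.1.
Round 2 (the away team proposes): the home team can get 102.1 next round, worth 0.7 × 102.1 = 71.47 now; the away team offers that and keeps 128.53.
Round 1 (the home team proposes): the away team can get 128.53 next round, worth 0.55 × 128.53 = 70.6915 now, so the home team offers 70.6915, keeping 129.3085.

129.31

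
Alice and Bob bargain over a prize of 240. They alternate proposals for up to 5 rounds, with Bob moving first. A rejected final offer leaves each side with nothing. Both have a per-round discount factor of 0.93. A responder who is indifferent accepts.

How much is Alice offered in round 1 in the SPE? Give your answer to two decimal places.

29.14

Round 5 (Bob proposes): Alice will accept anything ≥ 0, so Bob offers 0 and keeps 240.
Round 4 (Alice proposes): Bob can get 240 next round, worth 0.93 × 240 = 223.2 now, so Alice offers 223.2, keeping 16.8.
Round 3 (Bob proposes): Alice can get 16.8 next round, worth 0.93 × 16.8 = 15.624 now. Bob offers 15.624 and keeps 240 − 15.624 = 224.376.
Round 2 (Alice proposes): Bob can get 224.376 next round, worth 0.93 × 224.376 = 208.66968 now; Alice offers that and keeps 31.33032.
Round 1 (Bob proposes): Alice can get 31.33032 next round, worth 0.93 × 31.33032 = 29.1371976 now, so Bob offers 29.1371976, keeping 210.8628024.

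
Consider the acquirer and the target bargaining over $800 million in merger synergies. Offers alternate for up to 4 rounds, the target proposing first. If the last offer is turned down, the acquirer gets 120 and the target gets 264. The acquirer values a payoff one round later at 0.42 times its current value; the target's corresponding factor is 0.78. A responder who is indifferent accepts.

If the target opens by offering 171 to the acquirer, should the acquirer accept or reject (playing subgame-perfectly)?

Round 4 (the acquirer proposes): the target gets 264 if talks fail, so the acquirer offers 264 and keeps 536.
Round 3 (the target proposes): the acquirer can get 536 next round, worth 0.42 × 536 = 225.12 now, so the target offers 225.12, keeping 574.88.
Round 2 (the acquirer proposes): the target can get 574.88 next round, worth 0.78 × 574.88 = 448.4064 now; the acquirer offers that and keeps 351.5936.
So by rejecting in round 1, the acquirer gets 351.5936 next round, worth 0.42 × 351.5936 = 147.669312 now.
Offer 171 ≥ 147.669312, so the acquirer accepts.

Accept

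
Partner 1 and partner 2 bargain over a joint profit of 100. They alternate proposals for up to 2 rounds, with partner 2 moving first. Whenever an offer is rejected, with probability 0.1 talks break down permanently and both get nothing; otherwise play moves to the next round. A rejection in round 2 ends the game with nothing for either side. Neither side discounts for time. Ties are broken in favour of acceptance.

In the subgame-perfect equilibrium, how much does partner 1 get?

90

Round 2 (partner 1 proposes): partner 2 will accept anything ≥ 0, so partner 1 offers 0 and keeps 100.
Round 1 (partner 2 proposes): rejecting gives partner 1 an expected 0.9 × 100 = 90; partner 2 offers that and keeps 10.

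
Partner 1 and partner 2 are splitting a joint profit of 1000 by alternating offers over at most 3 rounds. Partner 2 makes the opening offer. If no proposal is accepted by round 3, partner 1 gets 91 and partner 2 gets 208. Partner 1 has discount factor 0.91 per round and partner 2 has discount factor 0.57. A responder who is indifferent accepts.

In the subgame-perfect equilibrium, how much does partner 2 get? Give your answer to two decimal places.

Round 3 (partner 2 proposes): partner 1 gets 91 if talks fail, so partner 2 offers 91 and keeps 909.
Round 2 (partner 1 proposes): partner 2 can get 909 next round, worth 0.57 × 909 = 518.13 now; partner 1 offers that and keeps 481.87.
Round 1 (partner 2 proposes): partner 1 can get 481.87 next round, worth 0.91 × 481.87 = 438.5017 now; partner 2 offers that and keeps 561.4983.

561.50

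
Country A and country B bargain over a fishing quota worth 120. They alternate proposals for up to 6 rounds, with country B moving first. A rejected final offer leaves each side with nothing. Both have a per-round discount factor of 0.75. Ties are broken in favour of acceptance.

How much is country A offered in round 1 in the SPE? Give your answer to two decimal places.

63.63

Round 6 (country A proposes): country B will accept anything ≥ 0, so country A offers 0 and keeps 120.
Round 5 (country B proposes): country A can get 120 next round, worth 0.75 × 120 = 90 now. Country B offers 90 and keeps 120 − 90 = 30.
Round 4 (country A proposes): country B can get 30 next round, worth 0.75 × 30 = 22.5 now, so country A offers 22.5, keeping 97.5.
Round 3 (country B proposes): country A can get 97.5 next round, worth 0.75 × 97.5 = 73.125 now; country B offers that and keeps 46.875.
Round 2 (country A proposes): country B can get 46.875 next round, worth 0.75 × 46.875 = 35.15625 now, so country A offers 35.15625, keeping 84.84375.
Round 1 (country B proposes): country A can get 84.84375 next round, worth 0.75 × 84.84375 = 63.6328125 now; country B offers that and keeps 56.3671875.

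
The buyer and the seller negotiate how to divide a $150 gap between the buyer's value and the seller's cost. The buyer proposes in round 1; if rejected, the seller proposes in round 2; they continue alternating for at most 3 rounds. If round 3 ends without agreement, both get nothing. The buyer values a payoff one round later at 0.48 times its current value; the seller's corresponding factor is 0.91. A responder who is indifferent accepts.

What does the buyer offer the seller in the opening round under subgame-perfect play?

70.98

Solve by backward induction from round 3.
Round 3 (the buyer proposes): rejection yields 0 for the seller; the buyer offers 0 and keeps 150.
Round 2 (the seller proposes): the buyer can get 150 next round, worth 0.48 × 150 = 72 now, so the seller offers 72, keeping 78.
Round 1 (the buyer proposes): the seller can get 78 next round, worth 0.91 × 78 = 70.98 now, so the buyer offers 70.98, keeping 79.02.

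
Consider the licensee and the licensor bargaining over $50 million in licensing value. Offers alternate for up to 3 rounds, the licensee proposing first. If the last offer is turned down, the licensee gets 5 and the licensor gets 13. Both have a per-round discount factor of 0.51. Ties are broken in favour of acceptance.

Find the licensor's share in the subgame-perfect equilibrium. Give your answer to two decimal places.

15.88

Work backward from the last round.
Round 3 (the licensee proposes): the licensor gets 13 if talks fail, so the licensee offers 13 and keeps 37.
Round 2 (the licensor proposes): the licensee can get 37 next round, worth 0.51 × 37 = 18.87 now. The licensor offers 18.87 and keeps 50 − 18.87 = 31.13.
Round 1 (the licensee proposes): the licensor can get 31.13 next round, worth 0.51 × 31.13 = 15.8763 now, so the licensee offers 15.8763, keeping 34.1237.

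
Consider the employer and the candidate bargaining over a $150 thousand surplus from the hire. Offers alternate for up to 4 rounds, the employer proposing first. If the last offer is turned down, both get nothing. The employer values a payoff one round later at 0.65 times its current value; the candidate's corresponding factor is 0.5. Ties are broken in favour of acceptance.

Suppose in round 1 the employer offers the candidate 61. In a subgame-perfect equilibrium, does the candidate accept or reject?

Accept

Round 4 (the candidate proposes): rejection yields 0 for the employer; the candidate offers 0 and keeps 150.
Round 3 (the employer proposes): the candidate can get 150 next round, worth 0.5 × 150 = 75 now; the employer offers that and keeps 75.
Round 2 (the candidate proposes): the employer can get 75 next round, worth 0.65 × 75 = 48.75 now; the candidate offers that and keeps 101.25.
So by rejecting in round 1, the candidate gets 101.25 next round, worth 0.5 × 101.25 = 50.625 now.
Offer 61 ≥ 50.625, so the candidate accepts.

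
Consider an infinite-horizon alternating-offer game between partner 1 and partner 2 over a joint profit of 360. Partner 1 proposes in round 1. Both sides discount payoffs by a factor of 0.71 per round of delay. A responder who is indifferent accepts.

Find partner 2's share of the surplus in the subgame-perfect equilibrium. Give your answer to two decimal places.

149.47

When partner 1 proposes, partner 2 accepts any offer worth at least 0.71 times what partner 2 would get by proposing next round; and vice versa.
This gives x = 360 − 0.71y and y = 360 − 0.71x, where x and y are each side's share when it proposes.
Hence (1 − 0.71·0.71)x = 360(1 − 0.71), i.e. 0.4959·x = 104.4.
x ≈ 210.5263; partner 2's share is 360 − x ≈ 149.4737.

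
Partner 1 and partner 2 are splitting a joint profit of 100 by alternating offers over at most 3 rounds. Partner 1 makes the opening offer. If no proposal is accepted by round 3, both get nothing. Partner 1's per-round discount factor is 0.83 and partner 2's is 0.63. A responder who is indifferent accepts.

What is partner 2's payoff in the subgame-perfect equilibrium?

10.71

Solve by backward induction from round 3.
Round 3 (partner 1 proposes): rejection yields 0 for partner 2; partner 1 offers 0 and keeps 100.
Round 2 (partner 2 proposes): partner 1 can get 100 next round, worth 0.83 × 100 = 83 now. Partner 2 offers 83 and keeps 100 − 83 = 17.
Round 1 (partner 1 proposes): partner 2 can get 17 next round, worth 0.63 × 17 = 10.71 now, so partner 1 offers 10.71, keeping 89.29.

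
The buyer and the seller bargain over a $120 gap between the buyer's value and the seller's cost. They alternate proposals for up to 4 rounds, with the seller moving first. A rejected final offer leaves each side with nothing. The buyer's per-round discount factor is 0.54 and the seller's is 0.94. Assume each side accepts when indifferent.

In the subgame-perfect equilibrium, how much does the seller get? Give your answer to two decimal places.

83.22

Round 4 (the buyer proposes): the seller will accept anything ≥ 0, so the buyer offers 0 and keeps 120.
Round 3 (the seller proposes): the buyer can get 120 next round, worth 0.54 × 120 = 64.8 now; the seller offers that and keeps 55.2.
Round 2 (the buyer proposes): the seller can get 55.2 next round, worth 0.94 × 55.2 = 51.888 now, so the buyer offers 51.888, keeping 68.112.
Round 1 (the seller proposes): the buyer can get 68.112 next round, worth 0.54 × 68.112 = 36.78048 now, so the seller offers 36.78048, keeping 83.21952.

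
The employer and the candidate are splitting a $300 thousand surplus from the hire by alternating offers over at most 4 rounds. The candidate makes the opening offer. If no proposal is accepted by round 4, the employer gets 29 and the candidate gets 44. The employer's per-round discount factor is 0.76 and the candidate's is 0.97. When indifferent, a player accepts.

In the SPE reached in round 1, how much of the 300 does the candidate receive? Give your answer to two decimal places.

Work backward from the last round.
Round 4 (the employer proposes): the candidate gets 44 if talks fail, so the employer offers 44 and keeps 256.
Round 3 (the candidate proposes): the employer can get 256 next round, worth 0.76 × 256 = 194.56 now; the candidate offers that and keeps 105.44.
Round 2 (the employer proposes): the candidate can get 105.44 next round, worth 0.97 × 105.44 = 102.2768 now; the employer offers that and keeps 197.7232.
Round 1 (the candidate proposes): the employer can get 197.7232 next round, worth 0.76 × 197.7232 = 150.269632 now; the candidate offers that and keeps 149.730368.

149.73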